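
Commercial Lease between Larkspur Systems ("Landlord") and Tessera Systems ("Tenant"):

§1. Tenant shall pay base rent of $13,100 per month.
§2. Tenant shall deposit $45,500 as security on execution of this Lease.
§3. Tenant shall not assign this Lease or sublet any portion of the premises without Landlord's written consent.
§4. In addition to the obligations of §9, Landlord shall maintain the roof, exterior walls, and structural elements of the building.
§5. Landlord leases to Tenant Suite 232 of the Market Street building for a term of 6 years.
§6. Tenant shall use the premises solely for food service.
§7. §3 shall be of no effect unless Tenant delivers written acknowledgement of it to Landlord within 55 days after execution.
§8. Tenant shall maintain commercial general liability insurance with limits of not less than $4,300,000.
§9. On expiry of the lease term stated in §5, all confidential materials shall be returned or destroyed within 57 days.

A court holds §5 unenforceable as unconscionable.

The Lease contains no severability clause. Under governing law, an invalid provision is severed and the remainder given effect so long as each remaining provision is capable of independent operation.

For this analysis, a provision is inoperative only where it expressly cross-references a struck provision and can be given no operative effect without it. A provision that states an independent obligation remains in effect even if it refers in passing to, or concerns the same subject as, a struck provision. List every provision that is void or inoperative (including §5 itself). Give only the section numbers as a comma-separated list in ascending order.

§5 is struck. §9 has no operative effect of its own apart from §5 and is therefore inoperative. §4 mentions §9 but its own obligation stands independently of §9, so §4 is not affected. With no severability clause, the stated default rule severs what cannot stand and enforces each remaining provision that can operate on its own. The provisions still in force are §1, §2, §3, §4, §6, §7, and §8.

5, 9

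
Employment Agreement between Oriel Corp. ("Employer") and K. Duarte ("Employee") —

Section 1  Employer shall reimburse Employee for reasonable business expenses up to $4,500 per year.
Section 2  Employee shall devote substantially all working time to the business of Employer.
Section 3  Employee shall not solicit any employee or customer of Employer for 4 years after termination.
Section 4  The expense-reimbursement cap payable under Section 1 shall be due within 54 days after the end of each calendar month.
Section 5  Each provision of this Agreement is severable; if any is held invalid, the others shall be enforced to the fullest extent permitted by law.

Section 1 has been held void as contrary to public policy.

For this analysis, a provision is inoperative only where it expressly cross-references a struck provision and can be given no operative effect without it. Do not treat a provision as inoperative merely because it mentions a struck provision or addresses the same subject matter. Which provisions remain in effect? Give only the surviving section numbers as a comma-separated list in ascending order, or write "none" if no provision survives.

Section 1 is struck. The whole of Section 4 is the payment deadline for the expense-reimbursement cap, defined by reference to Section 1, so Section 4 cannot stand once Section 1 is removed. Section 5 is a severability clause and preserves every provision that can still be given independent effect. Section 2, Section 3, and Section 5 remain in effect.

2, 3, 5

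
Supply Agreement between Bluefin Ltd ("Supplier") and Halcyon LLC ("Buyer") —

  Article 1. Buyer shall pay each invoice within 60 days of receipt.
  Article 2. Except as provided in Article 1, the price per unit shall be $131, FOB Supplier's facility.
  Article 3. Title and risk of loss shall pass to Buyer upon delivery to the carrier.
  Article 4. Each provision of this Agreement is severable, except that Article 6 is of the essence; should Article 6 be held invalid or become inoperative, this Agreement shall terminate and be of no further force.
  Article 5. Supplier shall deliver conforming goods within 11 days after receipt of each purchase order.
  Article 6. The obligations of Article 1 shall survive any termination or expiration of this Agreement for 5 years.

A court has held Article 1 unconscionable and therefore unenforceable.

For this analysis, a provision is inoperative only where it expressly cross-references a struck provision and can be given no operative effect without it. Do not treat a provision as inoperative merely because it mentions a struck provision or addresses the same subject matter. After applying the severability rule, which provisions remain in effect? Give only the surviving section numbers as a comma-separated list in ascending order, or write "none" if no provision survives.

Article 1 is struck. The only function of Article 6 is the survival period for Article 1, so it cannot stand once Article 1 is removed. Article 4 makes Article 6 an essential term, and Article 6 has been rendered inoperative by the cascade; under Article 4, the entire Agreement is therefore void. No provision of the Agreement survives.

none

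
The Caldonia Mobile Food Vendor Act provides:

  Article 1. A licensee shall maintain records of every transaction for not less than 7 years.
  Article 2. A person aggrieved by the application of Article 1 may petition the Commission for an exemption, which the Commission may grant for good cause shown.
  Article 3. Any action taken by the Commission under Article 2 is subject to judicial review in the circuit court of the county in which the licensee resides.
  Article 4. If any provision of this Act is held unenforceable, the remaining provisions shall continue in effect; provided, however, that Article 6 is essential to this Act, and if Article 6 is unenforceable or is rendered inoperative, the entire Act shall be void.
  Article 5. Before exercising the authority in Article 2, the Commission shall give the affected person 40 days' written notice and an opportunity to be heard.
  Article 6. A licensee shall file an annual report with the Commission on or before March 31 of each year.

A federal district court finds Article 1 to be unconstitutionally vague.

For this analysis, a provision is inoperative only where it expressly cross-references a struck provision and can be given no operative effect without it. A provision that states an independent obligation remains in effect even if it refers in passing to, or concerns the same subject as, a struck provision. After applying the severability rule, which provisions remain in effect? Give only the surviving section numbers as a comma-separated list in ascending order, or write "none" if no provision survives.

4, 6

Article 1 is struck. The only function of Article 2 is the exemption procedure for Article 1, so it cannot stand once Article 1 is removed. Article 3 merely fixes the judicial-review right for Article 2; with Article 2 gone it has nothing to operate on and falls away. Article 5 operates only by reference to Article 2, so it falls with Article 2. Article 4 makes Article 6 an essential term, but Article 6 is unaffected, so the severability proviso in Article 4 preserves the remaining provisions. The provisions still in force are Article 4 and Article 6.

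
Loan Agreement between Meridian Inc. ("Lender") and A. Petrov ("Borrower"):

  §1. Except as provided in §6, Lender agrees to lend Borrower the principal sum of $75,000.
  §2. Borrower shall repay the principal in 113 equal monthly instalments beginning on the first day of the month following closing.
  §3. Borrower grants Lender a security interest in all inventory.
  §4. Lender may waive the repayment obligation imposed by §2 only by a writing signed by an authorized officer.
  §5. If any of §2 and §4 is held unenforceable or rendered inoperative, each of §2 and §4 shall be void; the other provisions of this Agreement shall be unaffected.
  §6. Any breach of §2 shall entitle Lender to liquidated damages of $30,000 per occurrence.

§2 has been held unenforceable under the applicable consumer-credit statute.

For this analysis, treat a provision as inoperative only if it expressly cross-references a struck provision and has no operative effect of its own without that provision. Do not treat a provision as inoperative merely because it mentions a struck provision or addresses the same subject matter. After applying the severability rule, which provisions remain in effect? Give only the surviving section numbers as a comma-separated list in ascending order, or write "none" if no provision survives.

1, 3, 5

§2 is struck. The only function of §4 is the waiver condition for §2, so it cannot stand once §2 is removed. §6 has no operative effect of its own apart from §2 and is therefore inoperative. §1 mentions §6 but its own obligation stands independently of §6, so §1 is not affected. §5 declares §2 and §4 mutually dependent; since one of them has fallen, all of them are of no effect. The remainder continues in force under §5. The provisions still in force are §1, §3, and §5.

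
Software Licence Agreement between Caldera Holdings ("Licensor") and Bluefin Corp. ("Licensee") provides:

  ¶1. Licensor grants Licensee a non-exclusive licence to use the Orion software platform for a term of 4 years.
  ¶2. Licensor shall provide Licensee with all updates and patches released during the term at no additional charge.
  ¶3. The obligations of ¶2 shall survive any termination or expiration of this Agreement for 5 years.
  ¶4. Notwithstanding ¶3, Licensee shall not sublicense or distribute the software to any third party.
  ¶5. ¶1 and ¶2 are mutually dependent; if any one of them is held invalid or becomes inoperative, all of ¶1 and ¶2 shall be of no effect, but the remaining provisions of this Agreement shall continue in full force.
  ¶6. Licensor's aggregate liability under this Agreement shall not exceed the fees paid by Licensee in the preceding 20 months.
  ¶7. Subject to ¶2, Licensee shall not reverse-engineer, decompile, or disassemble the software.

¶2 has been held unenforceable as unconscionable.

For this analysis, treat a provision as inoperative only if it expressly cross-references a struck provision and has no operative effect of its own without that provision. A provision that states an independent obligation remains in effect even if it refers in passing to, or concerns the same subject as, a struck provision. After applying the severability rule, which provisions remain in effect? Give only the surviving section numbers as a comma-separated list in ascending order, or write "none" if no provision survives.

4, 5, 6, 7

¶2 is struck. The only function of ¶3 is the survival period for ¶2, so it cannot stand once ¶2 is removed. ¶7 mentions ¶2 but its own obligation stands independently of ¶2, so ¶7 is not affected. ¶4 mentions ¶3 but its own obligation stands independently of ¶3, so ¶4 is not affected. ¶5 declares ¶1 and ¶2 mutually dependent; since one of them has fallen, all of them are of no effect. That brings down ¶1 as well. The remainder continues in force under ¶5. The provisions still in force are ¶4, ¶5, ¶6, and ¶7.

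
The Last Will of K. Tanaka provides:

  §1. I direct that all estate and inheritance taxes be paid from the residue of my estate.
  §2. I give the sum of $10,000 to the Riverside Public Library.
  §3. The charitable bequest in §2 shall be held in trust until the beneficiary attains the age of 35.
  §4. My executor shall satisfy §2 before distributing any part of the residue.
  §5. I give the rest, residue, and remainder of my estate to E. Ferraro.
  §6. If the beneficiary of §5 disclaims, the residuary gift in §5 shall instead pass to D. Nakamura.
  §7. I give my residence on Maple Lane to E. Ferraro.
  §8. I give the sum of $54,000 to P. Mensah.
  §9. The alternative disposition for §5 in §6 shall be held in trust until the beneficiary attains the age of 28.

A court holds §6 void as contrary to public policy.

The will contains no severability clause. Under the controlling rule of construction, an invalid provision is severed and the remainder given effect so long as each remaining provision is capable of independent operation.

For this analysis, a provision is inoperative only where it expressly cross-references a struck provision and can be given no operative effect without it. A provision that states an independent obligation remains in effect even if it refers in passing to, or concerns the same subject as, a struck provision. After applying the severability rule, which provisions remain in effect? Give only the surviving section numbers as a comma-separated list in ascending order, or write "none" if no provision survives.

1, 2, 3, 4, 5, 7, 8

§6 is struck. §9 has no operative effect of its own apart from §6 and is therefore inoperative. With no severability clause, the stated default rule severs what cannot stand and enforces each remaining provision that can operate on its own. The provisions still in force are §1, §2, §3, §4, §5, §7, and §8.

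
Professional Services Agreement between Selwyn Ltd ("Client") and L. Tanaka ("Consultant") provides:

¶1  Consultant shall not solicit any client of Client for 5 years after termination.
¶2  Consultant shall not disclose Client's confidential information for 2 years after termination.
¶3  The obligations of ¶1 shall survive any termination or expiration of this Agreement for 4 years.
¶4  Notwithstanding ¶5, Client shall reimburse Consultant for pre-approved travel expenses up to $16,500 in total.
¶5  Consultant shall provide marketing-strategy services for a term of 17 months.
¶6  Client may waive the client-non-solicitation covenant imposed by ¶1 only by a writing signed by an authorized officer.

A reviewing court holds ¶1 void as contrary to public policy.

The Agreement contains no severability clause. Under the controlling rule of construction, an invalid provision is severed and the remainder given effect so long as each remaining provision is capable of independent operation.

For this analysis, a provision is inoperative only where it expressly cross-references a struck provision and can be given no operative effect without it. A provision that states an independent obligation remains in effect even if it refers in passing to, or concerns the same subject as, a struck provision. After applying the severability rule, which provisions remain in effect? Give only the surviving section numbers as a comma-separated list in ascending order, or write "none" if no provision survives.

2, 4, 5

¶1 is struck. The only function of ¶3 is the survival period for ¶1, so it cannot stand once ¶1 is removed. ¶6 operates only by reference to ¶1, so it falls with ¶1. With no severability clause, the stated default rule severs what cannot stand and enforces each remaining provision that can operate on its own. ¶2, ¶4, and ¶5 remain in effect.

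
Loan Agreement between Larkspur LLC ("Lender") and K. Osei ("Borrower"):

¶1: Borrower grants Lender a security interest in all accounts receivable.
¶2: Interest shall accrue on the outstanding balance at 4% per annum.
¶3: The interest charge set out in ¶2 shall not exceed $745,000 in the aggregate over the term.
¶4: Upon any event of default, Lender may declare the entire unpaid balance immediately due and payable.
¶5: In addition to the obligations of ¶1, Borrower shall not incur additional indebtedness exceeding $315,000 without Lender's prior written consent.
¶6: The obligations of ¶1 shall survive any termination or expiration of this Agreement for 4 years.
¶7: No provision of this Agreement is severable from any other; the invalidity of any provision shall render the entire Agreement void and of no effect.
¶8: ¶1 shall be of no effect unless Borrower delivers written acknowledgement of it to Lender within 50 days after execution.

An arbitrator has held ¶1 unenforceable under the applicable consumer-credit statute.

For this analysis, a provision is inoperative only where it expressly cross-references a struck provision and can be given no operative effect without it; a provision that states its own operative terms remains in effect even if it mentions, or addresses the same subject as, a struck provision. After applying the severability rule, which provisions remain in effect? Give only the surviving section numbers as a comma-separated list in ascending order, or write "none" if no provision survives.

¶1 is struck. ¶6 merely fixes the survival period for ¶1; with ¶1 gone it has nothing to operate on and falls away. ¶8 operates only by reference to ¶1, so it falls with ¶1. ¶7 provides that the Agreement is not severable, so the invalidity of any one provision voids the entire Agreement. No provision of the Agreement survives.

none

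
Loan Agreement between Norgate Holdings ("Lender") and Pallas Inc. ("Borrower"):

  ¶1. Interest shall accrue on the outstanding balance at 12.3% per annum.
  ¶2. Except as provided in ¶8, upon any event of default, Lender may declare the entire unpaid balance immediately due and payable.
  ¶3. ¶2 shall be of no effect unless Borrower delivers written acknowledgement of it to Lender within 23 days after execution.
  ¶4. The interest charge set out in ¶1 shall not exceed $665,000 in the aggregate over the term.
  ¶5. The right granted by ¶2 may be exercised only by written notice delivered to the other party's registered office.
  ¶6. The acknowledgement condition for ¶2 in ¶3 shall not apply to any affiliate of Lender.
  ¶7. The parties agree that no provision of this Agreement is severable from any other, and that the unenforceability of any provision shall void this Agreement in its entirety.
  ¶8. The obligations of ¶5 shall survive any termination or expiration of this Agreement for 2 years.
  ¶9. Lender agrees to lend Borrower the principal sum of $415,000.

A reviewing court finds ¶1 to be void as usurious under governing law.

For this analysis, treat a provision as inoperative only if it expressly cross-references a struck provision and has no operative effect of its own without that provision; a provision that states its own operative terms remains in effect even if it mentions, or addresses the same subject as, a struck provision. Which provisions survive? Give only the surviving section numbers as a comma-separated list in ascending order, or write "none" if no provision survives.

¶1 is struck. The whole of ¶4 is the aggregate cap on the interest charge, defined by reference to ¶1, so ¶4 cannot stand once ¶1 is removed. ¶7 provides that the Agreement is not severable, so the invalidity of any one provision voids the entire Agreement. No provision of the Agreement survives.

none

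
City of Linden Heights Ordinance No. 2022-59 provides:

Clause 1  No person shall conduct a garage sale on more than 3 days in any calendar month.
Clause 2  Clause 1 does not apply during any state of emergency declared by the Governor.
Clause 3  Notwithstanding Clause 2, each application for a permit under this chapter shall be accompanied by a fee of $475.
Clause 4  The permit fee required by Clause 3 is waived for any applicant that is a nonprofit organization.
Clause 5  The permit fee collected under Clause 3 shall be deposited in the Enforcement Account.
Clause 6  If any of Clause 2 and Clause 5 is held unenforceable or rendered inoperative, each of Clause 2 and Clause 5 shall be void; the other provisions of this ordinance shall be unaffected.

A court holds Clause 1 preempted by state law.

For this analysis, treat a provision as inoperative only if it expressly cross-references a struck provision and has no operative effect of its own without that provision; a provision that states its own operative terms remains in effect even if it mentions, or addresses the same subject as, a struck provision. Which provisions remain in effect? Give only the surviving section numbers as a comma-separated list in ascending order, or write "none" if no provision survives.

Clause 1 is struck. Clause 2 merely fixes the emergency suspension of Clause 1; with Clause 1 gone it has nothing to operate on and falls away. Clause 3 mentions Clause 2 but its own obligation stands independently of Clause 2, so Clause 3 is not affected. Clause 6 declares Clause 2 and Clause 5 mutually dependent; since one of them has fallen, all of them are of no effect. That brings down Clause 5 as well. The remainder continues in force under Clause 6. Clause 3, Clause 4, and Clause 6 remain in effect.

3, 4, 6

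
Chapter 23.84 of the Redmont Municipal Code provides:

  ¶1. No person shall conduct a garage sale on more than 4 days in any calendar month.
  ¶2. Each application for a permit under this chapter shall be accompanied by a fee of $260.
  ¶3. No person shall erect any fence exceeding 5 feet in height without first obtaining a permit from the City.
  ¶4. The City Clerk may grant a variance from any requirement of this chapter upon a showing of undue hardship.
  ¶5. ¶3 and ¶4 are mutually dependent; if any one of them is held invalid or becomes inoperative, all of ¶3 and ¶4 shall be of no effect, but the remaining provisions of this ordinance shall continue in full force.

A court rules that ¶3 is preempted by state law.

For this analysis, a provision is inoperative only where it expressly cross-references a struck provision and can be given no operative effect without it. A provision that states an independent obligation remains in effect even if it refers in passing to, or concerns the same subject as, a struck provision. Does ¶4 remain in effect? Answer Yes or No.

¶3 is struck. Nothing else in the ordinance is defined by reference to ¶3. ¶5 declares ¶3 and ¶4 mutually dependent; since one of them has fallen, all of them are of no effect. That brings down ¶4 as well. The remainder continues in force under ¶5. ¶1, ¶2, and ¶5 remain in effect. ¶4 is among the inoperative provisions, so the answer is no.

No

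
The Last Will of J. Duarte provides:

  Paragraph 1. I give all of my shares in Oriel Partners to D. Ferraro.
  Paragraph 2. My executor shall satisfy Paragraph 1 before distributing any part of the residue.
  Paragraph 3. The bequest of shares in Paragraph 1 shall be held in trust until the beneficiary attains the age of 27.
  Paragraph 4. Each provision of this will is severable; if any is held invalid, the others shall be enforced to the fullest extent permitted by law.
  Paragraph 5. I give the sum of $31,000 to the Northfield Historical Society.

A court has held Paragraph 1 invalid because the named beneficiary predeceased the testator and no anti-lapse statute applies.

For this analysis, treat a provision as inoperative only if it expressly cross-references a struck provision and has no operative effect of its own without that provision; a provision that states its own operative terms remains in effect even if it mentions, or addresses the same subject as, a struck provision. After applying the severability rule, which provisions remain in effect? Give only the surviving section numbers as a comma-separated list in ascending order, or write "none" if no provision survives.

4, 5

Paragraph 1 is struck. Paragraph 2 has no operative effect of its own apart from Paragraph 1 and is therefore inoperative. Paragraph 3 operates only by reference to Paragraph 1, so it falls with Paragraph 1. Paragraph 4 is a severability clause and preserves every provision that can still be given independent effect. The provisions still in force are Paragraph 4 and Paragraph 5.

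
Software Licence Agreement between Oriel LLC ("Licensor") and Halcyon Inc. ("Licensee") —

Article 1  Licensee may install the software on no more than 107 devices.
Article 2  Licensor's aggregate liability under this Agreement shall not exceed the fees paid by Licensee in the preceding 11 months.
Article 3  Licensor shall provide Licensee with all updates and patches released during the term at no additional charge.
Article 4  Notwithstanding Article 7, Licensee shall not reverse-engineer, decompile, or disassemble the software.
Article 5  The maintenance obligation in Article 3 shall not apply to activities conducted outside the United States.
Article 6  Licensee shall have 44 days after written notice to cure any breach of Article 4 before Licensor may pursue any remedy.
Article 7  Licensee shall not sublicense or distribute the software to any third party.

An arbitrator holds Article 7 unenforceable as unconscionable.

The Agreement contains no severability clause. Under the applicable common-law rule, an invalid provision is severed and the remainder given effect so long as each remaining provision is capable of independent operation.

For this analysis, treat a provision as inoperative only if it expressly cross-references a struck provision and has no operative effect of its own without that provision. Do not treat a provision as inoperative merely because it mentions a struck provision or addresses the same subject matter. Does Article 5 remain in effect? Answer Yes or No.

Yes

Article 7 is struck. Article 4 mentions Article 7 but its own obligation stands independently of Article 7, so Article 4 is not affected. Nothing else in the Agreement is defined by reference to Article 7. With no severability clause, the stated default rule severs what cannot stand and enforces each remaining provision that can operate on its own. Article 1, Article 2, Article 3, Article 4, Article 5, and Article 6 remain in effect. Article 5 is among the surviving provisions, so the answer is yes.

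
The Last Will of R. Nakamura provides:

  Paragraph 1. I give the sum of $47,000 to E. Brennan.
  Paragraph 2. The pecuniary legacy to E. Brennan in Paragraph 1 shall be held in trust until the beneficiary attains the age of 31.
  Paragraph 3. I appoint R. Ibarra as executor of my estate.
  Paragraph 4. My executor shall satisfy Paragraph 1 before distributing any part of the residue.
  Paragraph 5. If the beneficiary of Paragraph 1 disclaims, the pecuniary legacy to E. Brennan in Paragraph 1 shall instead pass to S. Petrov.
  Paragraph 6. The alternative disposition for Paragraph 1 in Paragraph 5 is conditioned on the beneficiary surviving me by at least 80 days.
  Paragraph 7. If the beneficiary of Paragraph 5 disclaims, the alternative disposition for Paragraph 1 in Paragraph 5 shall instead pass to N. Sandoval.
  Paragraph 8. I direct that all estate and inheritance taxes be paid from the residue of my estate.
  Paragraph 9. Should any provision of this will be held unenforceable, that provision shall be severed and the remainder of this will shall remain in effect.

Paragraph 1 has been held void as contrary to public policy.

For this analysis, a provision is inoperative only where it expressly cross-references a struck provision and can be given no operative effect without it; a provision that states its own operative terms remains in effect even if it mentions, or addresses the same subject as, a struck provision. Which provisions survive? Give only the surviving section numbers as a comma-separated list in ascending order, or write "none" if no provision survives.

Paragraph 1 is struck. Paragraph 2 operates only by reference to Paragraph 1, so it falls with Paragraph 1. Paragraph 4 operates only by reference to Paragraph 1, so it falls with Paragraph 1. The only function of Paragraph 5 is the alternative disposition for Paragraph 1, so it cannot stand once Paragraph 1 is removed. Paragraph 6 operates only by reference to Paragraph 5, so it falls with Paragraph 5. Paragraph 7 merely fixes the alternative disposition for Paragraph 5; with Paragraph 5 gone it has nothing to operate on and falls away. Under the severability clause in Paragraph 9, the remaining provisions continue in force. That leaves Paragraph 3, Paragraph 8, and Paragraph 9 in effect.

3, 8, 9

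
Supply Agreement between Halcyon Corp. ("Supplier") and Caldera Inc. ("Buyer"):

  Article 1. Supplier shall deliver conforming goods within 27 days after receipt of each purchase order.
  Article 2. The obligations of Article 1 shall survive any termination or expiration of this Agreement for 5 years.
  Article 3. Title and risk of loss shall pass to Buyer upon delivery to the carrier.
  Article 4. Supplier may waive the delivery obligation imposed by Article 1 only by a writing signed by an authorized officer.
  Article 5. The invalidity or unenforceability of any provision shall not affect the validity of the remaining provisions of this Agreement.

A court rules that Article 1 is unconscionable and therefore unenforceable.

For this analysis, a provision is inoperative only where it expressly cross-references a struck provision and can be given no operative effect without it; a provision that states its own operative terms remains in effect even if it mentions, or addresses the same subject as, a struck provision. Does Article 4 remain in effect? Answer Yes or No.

No

Article 1 is struck. Article 2 merely fixes the survival period for Article 1; with Article 1 gone it has nothing to operate on and falls away. Article 4 merely fixes the waiver condition for Article 1; with Article 1 gone it has nothing to operate on and falls away. Article 5 is a severability clause and preserves every provision that can still be given independent effect. Article 3 and Article 5 remain in effect. Article 4 is among the inoperative provisions, so the answer is no.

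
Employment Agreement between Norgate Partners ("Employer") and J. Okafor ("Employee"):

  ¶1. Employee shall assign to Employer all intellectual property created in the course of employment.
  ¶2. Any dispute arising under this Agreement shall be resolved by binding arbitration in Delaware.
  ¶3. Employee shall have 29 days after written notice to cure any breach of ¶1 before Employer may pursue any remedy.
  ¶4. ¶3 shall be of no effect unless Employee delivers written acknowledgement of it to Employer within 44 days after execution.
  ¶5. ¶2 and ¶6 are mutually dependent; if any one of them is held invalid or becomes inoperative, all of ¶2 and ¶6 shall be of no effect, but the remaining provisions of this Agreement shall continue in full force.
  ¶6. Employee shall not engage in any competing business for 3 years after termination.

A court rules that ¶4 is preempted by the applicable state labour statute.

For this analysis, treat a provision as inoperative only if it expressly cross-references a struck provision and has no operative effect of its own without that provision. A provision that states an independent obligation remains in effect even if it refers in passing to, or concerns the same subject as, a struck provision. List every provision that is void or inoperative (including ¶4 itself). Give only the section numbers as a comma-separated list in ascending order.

¶4 is struck. No other provision's operative terms depend on ¶4. ¶5 ties ¶2 and ¶6 together, but none of those is affected here; the remaining provisions continue in force under ¶5. That leaves ¶1, ¶2, ¶3, ¶5, and ¶6 in effect.

4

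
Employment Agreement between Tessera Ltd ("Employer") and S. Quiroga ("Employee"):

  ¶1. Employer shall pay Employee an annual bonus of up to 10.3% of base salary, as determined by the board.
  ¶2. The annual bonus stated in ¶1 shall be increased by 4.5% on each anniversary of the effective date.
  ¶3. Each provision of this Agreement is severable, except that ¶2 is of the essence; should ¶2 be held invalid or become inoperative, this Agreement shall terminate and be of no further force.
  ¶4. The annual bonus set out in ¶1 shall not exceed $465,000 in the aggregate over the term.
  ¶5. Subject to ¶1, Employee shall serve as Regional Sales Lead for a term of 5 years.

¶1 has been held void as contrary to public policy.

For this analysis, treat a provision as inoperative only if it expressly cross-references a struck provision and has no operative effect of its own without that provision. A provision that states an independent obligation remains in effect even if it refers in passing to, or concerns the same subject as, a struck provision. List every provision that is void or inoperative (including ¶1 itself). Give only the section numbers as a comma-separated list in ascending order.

1, 2, 3, 4, 5

¶1 is struck. ¶2 does nothing except set the escalation of the annual bonus by reference to ¶1; with ¶1 gone it has no independent effect and is inoperative. ¶4 has no operative effect of its own apart from ¶1 and is therefore inoperative. ¶3 makes ¶2 an essential term, and ¶2 has been rendered inoperative by the cascade; under ¶3, the entire Agreement is therefore void. No provision of the Agreement survives.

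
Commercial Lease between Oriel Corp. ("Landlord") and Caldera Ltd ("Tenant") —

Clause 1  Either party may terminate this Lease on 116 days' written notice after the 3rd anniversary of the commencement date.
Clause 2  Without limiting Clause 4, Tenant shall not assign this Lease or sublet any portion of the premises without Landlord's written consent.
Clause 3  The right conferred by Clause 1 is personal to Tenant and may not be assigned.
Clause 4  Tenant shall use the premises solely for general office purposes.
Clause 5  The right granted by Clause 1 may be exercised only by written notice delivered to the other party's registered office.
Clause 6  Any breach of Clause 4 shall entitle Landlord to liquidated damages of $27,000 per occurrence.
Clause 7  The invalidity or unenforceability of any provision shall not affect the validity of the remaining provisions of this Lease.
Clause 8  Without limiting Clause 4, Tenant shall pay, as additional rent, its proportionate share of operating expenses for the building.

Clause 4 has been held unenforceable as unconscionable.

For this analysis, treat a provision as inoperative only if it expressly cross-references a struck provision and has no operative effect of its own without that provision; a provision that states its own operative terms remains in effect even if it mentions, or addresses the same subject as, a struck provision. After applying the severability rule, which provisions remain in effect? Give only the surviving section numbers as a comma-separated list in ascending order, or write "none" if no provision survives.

1, 2, 3, 5, 7, 8

Clause 4 is struck. Clause 6 does nothing except set the liquidated-damages amount by reference to Clause 4; with Clause 4 gone it has no independent effect and is inoperative. Although Clause 8 refers to Clause 4, its operative terms do not depend on Clause 4, so it remains in effect. Clause 2 mentions Clause 4 but its own obligation stands independently of Clause 4, so Clause 2 is not affected. Clause 7 is a severability clause and preserves every provision that can still be given independent effect. The provisions still in force are Clause 1, Clause 2, Clause 3, Clause 5, Clause 7, and Clause 8.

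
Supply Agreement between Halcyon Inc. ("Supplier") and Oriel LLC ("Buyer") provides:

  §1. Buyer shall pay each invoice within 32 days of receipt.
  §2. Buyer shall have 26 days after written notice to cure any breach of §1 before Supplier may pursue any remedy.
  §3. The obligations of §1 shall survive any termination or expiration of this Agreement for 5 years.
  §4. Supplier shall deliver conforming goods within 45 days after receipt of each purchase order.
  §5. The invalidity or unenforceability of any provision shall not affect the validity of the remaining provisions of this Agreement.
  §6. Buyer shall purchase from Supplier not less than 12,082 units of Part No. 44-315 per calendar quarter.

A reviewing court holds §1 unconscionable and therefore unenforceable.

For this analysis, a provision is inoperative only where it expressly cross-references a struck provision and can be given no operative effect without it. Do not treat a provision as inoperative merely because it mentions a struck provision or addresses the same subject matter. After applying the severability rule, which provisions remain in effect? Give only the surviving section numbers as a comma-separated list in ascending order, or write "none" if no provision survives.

§1 is struck. The only function of §2 is the cure period for breach of §1, so it cannot stand once §1 is removed. §3 merely fixes the survival period for §1; with §1 gone it has nothing to operate on and falls away. §5 is a severability clause and preserves every provision that can still be given independent effect. That leaves §4, §5, and §6 in effect.

4, 5, 6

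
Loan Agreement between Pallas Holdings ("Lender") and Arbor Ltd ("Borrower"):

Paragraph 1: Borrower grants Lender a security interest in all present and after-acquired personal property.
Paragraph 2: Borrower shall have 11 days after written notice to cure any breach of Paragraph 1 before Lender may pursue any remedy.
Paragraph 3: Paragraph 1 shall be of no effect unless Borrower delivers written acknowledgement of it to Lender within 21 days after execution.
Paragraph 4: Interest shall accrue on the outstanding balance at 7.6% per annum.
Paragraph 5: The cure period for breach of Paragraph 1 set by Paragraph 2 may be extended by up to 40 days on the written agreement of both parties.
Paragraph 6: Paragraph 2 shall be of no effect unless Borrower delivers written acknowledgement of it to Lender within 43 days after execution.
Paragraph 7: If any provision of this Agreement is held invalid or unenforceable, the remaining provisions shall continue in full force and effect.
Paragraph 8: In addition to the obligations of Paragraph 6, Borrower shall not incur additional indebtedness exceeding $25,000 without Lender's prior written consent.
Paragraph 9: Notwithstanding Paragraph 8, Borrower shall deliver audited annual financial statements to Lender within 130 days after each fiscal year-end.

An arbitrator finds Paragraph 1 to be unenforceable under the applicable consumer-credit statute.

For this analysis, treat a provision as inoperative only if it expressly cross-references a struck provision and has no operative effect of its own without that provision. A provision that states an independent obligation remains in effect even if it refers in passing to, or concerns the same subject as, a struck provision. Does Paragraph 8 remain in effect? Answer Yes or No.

Paragraph 1 is struck. The only function of Paragraph 2 is the cure period for breach of Paragraph 1, so it cannot stand once Paragraph 1 is removed. The only function of Paragraph 3 is the acknowledgement condition for Paragraph 1, so it cannot stand once Paragraph 1 is removed. Paragraph 5 operates only by reference to Paragraph 2, so it falls with Paragraph 2. Paragraph 6 merely fixes the acknowledgement condition for Paragraph 2; with Paragraph 2 gone it has nothing to operate on and falls away. Paragraph 8 mentions Paragraph 6 but its own obligation stands independently of Paragraph 6, so Paragraph 8 is not affected. Paragraph 7 is a severability clause and preserves every provision that can still be given independent effect. The provisions still in force are Paragraph 4, Paragraph 7, Paragraph 8, and Paragraph 9. Paragraph 8 is among the surviving provisions, so the answer is yes.

Yes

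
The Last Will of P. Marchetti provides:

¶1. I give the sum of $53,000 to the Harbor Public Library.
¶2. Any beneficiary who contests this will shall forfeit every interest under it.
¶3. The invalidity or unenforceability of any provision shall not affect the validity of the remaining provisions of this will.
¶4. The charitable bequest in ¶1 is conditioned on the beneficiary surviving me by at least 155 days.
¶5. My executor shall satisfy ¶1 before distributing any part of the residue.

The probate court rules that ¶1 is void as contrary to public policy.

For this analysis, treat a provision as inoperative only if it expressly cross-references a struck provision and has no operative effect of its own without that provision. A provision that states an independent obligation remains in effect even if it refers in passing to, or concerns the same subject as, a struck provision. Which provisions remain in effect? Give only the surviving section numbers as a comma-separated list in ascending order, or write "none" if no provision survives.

¶1 is struck. The only function of ¶4 is the survivorship condition on ¶1, so it cannot stand once ¶1 is removed. ¶5 operates only by reference to ¶1, so it falls with ¶1. Under the severability clause in ¶3, the remaining provisions continue in force. ¶2 and ¶3 remain in effect.

2, 3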